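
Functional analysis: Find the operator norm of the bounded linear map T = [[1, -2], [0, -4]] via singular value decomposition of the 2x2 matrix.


A^T A = [[1, -2], [-2, 20]]
trace(A^T A) = 21, det(A^T A) = 16
discriminant = 21^2 - 4*16 = 377
Largest eigenvalue of A^T A = (trace + sqrt(disc))/2 = 20.2082
||T|| = sqrt(20.2082) = 4.4954

4.4954


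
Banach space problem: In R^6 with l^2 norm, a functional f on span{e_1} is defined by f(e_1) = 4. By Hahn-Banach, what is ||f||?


The norm of f is given by ||f|| = sup_{||x||=1} |f(x)|.
On span{e_1}, ||e_1|| = 1, so ||f|| = |f(e_1)| / ||e_1||
= |4| / 1 = 4.0000

4.0000


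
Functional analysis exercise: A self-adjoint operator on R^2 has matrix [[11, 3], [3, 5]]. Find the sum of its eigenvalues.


For a self-adjoint (symmetric) matrix, the eigenvalues are real.
The sum of eigenvalues equals the trace of the matrix.
trace = 11 + 5 = 16

16


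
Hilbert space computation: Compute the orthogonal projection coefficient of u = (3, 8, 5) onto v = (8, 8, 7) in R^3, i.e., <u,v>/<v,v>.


Computing <u,v> = 3*8 + 8*8 + 5*7 = 123
Computing <v,v> = 8^2 + 8^2 + 7^2 = 177
Projection coefficient = 123/177 = 0.6949

0.6949


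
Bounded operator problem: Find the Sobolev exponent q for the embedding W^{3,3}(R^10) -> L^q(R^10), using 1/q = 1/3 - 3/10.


Using the Sobolev embedding formula: 1/q = 1/p - k/n
1/q = 1/3 - 3/10 = 1/30
q = 1/(1/30) = 30

30.0000


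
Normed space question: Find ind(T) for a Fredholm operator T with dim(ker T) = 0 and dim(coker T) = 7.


The Fredholm index is defined as ind(T) = dim(ker T) - dim(coker T)
= 0 - 7
= -7

-7


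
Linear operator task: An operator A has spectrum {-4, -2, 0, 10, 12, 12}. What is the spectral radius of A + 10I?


Spectrum of A + 10I = {6, 8, 10, 20, 22, 22}
Spectral radius = max |lambda| over the shifted spectrum
= max(6, 8, 10, 20, 22, 22) = 22

22


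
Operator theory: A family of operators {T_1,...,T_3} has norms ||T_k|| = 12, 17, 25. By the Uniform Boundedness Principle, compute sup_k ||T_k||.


By the Uniform Boundedness Principle, the supremum of norms is finite.
sup_k ||T_k|| = max(12, 17, 25) = 25

25


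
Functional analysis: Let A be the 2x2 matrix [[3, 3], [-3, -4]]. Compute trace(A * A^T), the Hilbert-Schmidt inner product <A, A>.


trace(A * A^T) = sum of squares of all entries
= 3^2 + 3^2 + (-3)^2 + (-4)^2
= 9 + 9 + 9 + 16
= 43

43


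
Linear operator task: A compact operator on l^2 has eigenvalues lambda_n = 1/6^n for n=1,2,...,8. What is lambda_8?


The eigenvalue formula gives lambda_8 = 1/6^8
= 1/1679616
= 5.9537e-07

5.9537e-07


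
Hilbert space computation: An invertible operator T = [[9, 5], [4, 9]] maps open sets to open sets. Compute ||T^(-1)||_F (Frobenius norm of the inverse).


det(T) = 9*9 - 5*4 = 61
T^(-1) = (1/61) * [[9, -5], [-4, 9]] = [[0.1475, -0.0820], [-0.0656, 0.1475]]
||T^(-1)||_F^2 = 0.1475^2 + (-0.0820)^2 + (-0.0656)^2 + 0.1475^2 = 0.0546
||T^(-1)||_F = sqrt(0.0546) = 0.2336

0.2336


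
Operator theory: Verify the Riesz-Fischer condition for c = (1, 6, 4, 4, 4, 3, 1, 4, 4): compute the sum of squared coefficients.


sum |c_n|^2 = 1^2 + 6^2 + 4^2 + 4^2 + 4^2 + 3^2 + 1^2 + 4^2 + 4^2
= 1 + 36 + 16 + 16 + 16 + 9 + 1 + 16 + 16
= 127

127


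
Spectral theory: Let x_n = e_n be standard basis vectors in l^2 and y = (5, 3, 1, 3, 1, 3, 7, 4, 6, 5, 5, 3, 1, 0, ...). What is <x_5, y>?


x_5 = e_5 is the standard basis vector with 1 in position 5.
<x_5, y> = y_5 = 1
As n -> infinity, <x_n, y> -> 0, confirming weak convergence of (x_n) to 0.

1


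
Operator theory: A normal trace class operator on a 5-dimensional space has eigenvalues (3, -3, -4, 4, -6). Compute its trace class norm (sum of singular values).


For a normal operator, singular values equal |eigenvalues|.
Trace norm = sum |lambda_i| = 3 + 3 + 4 + 4 + 6
= 20

20


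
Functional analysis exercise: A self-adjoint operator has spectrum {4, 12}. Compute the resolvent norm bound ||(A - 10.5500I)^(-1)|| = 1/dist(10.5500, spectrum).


dist(10.5500, {4, 12}) = min(|10.5500 - 4|, |10.5500 - 12|)
= min(6.5500, 1.4500) = 1.4500
Resolvent bound = 1/1.4500 = 0.6897

0.6897


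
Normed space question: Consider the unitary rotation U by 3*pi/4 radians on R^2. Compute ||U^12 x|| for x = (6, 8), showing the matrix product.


U is a rotation by theta = 3*pi/4
U^12 = rotation by 12*theta = 36*pi/4 = 4*pi/4 (mod 2*pi)
cos(4*pi/4) = -1.0000, sin(4*pi/4) = 0.0000
U^12 x = (-1.0000 * 6 - 0.0000 * 8, 0.0000 * 6 + -1.0000 * 8)
= (-6.0000, -8.0000)
||U^12 x|| = sqrt((-6.0000)^2 + (-8.0000)^2) = sqrt(100.0000) = 10.0000

10.0000


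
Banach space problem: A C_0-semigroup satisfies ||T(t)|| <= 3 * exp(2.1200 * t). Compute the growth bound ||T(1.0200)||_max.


||T(1.0200)|| <= 3 * exp(2.1200 * 1.0200)
= 3 * exp(2.1624)
= 3 * 8.6920
= 26.0759

26.0759


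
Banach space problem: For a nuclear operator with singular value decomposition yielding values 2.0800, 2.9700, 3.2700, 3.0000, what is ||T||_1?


The nuclear norm is the sum of all singular values.
||T||_1 = 2.0800 + 2.9700 + 3.2700 + 3.0000
= 11.3200

11.3200


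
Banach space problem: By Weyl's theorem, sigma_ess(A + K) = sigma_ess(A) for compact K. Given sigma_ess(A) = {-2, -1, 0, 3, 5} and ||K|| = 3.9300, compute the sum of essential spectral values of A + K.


By Weyl's theorem, the essential spectrum is invariant under compact perturbations.
sigma_ess(A + K) = sigma_ess(A) = {-2, -1, 0, 3, 5}
Sum = -2 + -1 + 0 + 3 + 5 = 5

5


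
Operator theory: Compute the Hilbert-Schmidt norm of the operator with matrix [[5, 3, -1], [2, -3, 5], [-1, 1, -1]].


The Hilbert-Schmidt norm is sqrt(sum of squares of all entries).
Sum of squares = 5^2 + 3^2 + (-1)^2 + 2^2 + (-3)^2 + 5^2 + (-1)^2 + 1^2 + (-1)^2
= 25 + 9 + 1 + 4 + 9 + 25 + 1 + 1 + 1 = 76
||T||_HS = sqrt(76) = 8.7178

8.7178


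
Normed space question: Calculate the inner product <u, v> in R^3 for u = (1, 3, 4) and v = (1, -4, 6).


Computing the standard inner product <u, v> = sum u_i * v_i
= 1*1 + 3*-4 + 4*6
= 1 + -12 + 24
= 13

13


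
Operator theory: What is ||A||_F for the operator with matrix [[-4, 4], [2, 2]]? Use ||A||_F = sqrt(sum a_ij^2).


||A||_F^2 = sum a_ij^2
= (-4)^2 + 4^2 + 2^2 + 2^2
= 16 + 16 + 4 + 4 = 40
||A||_F = sqrt(40) = 6.3246

6.3246


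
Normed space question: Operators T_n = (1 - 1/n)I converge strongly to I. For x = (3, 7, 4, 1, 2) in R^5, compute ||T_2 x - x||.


T_2 x - x = (1 - 1/2)x - x = -x/2
||x|| = sqrt(79) = 8.8882
||T_2 x - x|| = ||x||/2 = 8.8882/2 = 4.4441

4.4441


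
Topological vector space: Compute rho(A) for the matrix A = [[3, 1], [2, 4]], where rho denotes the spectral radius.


For a 2x2 matrix, eigenvalues satisfy lambda^2 - (trace)*lambda + det = 0
trace = 3 + 4 = 7
det = 3*4 - 1*2 = 10
discriminant = 7^2 - 4*(10) = 9
spectral radius = max |eigenvalue| = 5.0000

5.0000


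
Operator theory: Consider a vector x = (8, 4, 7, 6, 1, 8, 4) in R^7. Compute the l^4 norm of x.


The l^4 norm = (sum |x_i|^4)^(1/4)
Sum of 4th powers = 4096 + 256 + 2401 + 1296 + 1 + 4096 + 256 = 12402
||x||_4 = (12402)^(1/4) = 10.5529

10.5529


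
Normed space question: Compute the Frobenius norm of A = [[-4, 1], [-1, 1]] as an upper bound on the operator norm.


||A||_F^2 = sum a_ij^2
= (-4)^2 + 1^2 + (-1)^2 + 1^2
= 16 + 1 + 1 + 1 = 19
||A||_F = sqrt(19) = 4.3589

4.3589


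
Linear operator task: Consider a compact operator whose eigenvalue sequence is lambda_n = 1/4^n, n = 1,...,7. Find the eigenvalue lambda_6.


The eigenvalue formula gives lambda_6 = 1/4^6
= 1/4096
= 2.4414e-04

2.4414e-04


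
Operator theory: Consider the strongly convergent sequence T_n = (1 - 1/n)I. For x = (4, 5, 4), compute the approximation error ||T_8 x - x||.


T_8 x - x = (1 - 1/8)x - x = -x/8
||x|| = sqrt(57) = 7.5498
||T_8 x - x|| = ||x||/8 = 7.5498/8 = 0.9437

0.9437


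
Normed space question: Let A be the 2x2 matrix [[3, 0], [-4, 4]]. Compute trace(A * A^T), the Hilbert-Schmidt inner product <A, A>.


trace(A * A^T) = sum of squares of all entries
= 3^2 + 0^2 + (-4)^2 + 4^2
= 9 + 0 + 16 + 16
= 41

41


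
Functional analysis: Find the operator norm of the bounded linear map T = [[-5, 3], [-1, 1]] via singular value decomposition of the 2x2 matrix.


A^T A = [[26, -16], [-16, 10]]
trace(A^T A) = 36, det(A^T A) = 4
discriminant = 36^2 - 4*4 = 1280
Largest eigenvalue of A^T A = (trace + sqrt(disc))/2 = 35.8885
||T|| = sqrt(35.8885) = 5.9907

5.9907


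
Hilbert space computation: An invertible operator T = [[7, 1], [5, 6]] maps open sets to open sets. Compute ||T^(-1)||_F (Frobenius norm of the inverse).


det(T) = 7*6 - 1*5 = 37
T^(-1) = (1/37) * [[6, -1], [-5, 7]] = [[0.1622, -0.0270], [-0.1351, 0.1892]]
||T^(-1)||_F^2 = 0.1622^2 + (-0.0270)^2 + (-0.1351)^2 + 0.1892^2 = 0.0811
||T^(-1)||_F = sqrt(0.0811) = 0.2847

0.2847


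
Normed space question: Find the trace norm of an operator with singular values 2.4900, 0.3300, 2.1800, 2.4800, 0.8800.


The nuclear norm is the sum of all singular values.
||T||_1 = 2.4900 + 0.3300 + 2.1800 + 2.4800 + 0.8800
= 8.3600

8.3600


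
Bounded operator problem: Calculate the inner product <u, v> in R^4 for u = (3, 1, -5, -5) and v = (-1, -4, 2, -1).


Computing the standard inner product <u, v> = sum u_i * v_i
= 3*-1 + 1*-4 + -5*2 + -5*-1
= -3 + -4 + -10 + 5
= -12

-12


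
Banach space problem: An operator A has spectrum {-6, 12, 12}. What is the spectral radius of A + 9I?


Spectrum of A + 9I = {3, 21, 21}
Spectral radius = max |lambda| over the shifted spectrum
= max(3, 21, 21) = 21

21


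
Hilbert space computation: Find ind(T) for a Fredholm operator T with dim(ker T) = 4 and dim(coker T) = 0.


The Fredholm index is defined as ind(T) = dim(ker T) - dim(coker T)
= 4 - 0
= 4

4


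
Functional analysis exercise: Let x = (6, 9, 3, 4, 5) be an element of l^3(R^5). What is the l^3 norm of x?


The l^3 norm = (sum |x_i|^3)^(1/3)
Sum of 3th powers = 216 + 729 + 27 + 64 + 125 = 1161
||x||_3 = (1161)^(1/3) = 10.5102

10.5102


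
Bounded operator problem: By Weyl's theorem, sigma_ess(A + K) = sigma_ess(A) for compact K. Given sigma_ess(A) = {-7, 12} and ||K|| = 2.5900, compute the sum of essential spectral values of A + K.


By Weyl's theorem, the essential spectrum is invariant under compact perturbations.
sigma_ess(A + K) = sigma_ess(A) = {-7, 12}
Sum = -7 + 12 = 5

5


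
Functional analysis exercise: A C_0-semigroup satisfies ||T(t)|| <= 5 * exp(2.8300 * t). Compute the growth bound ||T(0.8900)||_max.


||T(0.8900)|| <= 5 * exp(2.8300 * 0.8900)
= 5 * exp(2.5187)
= 5 * 12.4124
= 62.0622

62.0622


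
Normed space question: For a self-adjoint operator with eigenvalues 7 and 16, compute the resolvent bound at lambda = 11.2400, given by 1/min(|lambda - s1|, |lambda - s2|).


dist(11.2400, {7, 16}) = min(|11.2400 - 7|, |11.2400 - 16|)
= min(4.2400, 4.7600) = 4.2400
Resolvent bound = 1/4.2400 = 0.2358

0.2358


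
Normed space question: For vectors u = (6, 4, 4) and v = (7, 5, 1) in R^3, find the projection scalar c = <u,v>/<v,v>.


Computing <u,v> = 6*7 + 4*5 + 4*1 = 66
Computing <v,v> = 7^2 + 5^2 + 1^2 = 75
Projection coefficient = 66/75 = 0.8800

0.8800


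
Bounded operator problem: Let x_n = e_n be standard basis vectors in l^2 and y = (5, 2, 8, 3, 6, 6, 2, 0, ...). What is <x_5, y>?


x_5 = e_5 is the standard basis vector with 1 in position 5.
<x_5, y> = y_5 = 6
As n -> infinity, <x_n, y> -> 0, confirming weak convergence of (x_n) to 0.

6


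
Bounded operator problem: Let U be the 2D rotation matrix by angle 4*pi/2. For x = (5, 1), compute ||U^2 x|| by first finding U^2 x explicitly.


U is a rotation by theta = 4*pi/2
U^2 = rotation by 2*theta = 8*pi/2 = 0*pi/2 (mod 2*pi)
cos(0*pi/2) = 1.0000, sin(0*pi/2) = 0.0000
U^2 x = (1.0000 * 5 - 0.0000 * 1, 0.0000 * 5 + 1.0000 * 1)
= (5.0000, 1.0000)
||U^2 x|| = sqrt(5.0000^2 + 1.0000^2) = sqrt(26.0000) = 5.0990

5.0990


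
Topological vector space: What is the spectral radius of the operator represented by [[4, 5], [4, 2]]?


For a 2x2 matrix, eigenvalues satisfy lambda^2 - (trace)*lambda + det = 0
trace = 4 + 2 = 6
det = 4*2 - 5*4 = -12
discriminant = 6^2 - 4*(-12) = 84
spectral radius = max |eigenvalue| = 7.5826

7.5826


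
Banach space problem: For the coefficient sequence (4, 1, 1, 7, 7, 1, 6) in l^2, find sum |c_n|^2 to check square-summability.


sum |c_n|^2 = 4^2 + 1^2 + 1^2 + 7^2 + 7^2 + 1^2 + 6^2
= 16 + 1 + 1 + 49 + 49 + 1 + 36
= 153

153


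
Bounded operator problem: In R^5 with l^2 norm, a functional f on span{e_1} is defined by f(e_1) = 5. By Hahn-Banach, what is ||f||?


The norm of f is given by ||f|| = sup_{||x||=1} |f(x)|.
On span{e_1}, ||e_1|| = 1, so ||f|| = |f(e_1)| / ||e_1||
= |5| / 1 = 5.0000

5.0000


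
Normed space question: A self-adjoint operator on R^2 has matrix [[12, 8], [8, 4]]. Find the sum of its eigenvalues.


For a self-adjoint (symmetric) matrix, the eigenvalues are real.
The sum of eigenvalues equals the trace of the matrix.
trace = 12 + 4 = 16

16


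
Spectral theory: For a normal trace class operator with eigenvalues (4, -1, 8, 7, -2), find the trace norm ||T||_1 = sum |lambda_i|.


For a normal operator, singular values equal |eigenvalues|.
Trace norm = sum |lambda_i| = 4 + 1 + 8 + 7 + 2
= 22

22


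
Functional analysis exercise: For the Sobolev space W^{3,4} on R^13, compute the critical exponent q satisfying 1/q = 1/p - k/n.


Using the Sobolev embedding formula: 1/q = 1/p - k/n
1/q = 1/4 - 3/13 = 1/52
q = 1/(1/52) = 52

52.0000


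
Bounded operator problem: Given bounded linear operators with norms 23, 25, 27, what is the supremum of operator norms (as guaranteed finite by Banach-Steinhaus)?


By the Uniform Boundedness Principle, the supremum of norms is finite.
sup_k ||T_k|| = max(23, 25, 27) = 27

27


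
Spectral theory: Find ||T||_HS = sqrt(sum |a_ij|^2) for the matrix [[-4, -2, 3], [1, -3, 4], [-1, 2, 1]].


The Hilbert-Schmidt norm is sqrt(sum of squares of all entries).
Sum of squares = (-4)^2 + (-2)^2 + 3^2 + 1^2 + (-3)^2 + 4^2 + (-1)^2 + 2^2 + 1^2
= 16 + 4 + 9 + 1 + 9 + 16 + 1 + 4 + 1 = 61
||T||_HS = sqrt(61) = 7.8102

7.8102


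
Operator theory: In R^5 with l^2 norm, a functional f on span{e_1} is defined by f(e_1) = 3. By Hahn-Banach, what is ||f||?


The norm of f is given by ||f|| = sup_{||x||=1} |f(x)|.
On span{e_1}, ||e_1|| = 1, so ||f|| = |f(e_1)| / ||e_1||
= |3| / 1 = 3.0000

3.0000


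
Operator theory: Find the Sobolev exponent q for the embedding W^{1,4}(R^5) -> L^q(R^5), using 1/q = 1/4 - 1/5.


Using the Sobolev embedding formula: 1/q = 1/p - k/n
1/q = 1/4 - 1/5 = 1/20
q = 1/(1/20) = 20

20.0000


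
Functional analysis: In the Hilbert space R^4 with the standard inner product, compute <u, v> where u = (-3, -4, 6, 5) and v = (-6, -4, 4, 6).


Computing the standard inner product <u, v> = sum u_i * v_i
= -3*-6 + -4*-4 + 6*4 + 5*6
= 18 + 16 + 24 + 30
= 88

88


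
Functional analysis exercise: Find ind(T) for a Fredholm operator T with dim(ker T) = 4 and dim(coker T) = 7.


The Fredholm index is defined as ind(T) = dim(ker T) - dim(coker T)
= 4 - 7
= -3

-3


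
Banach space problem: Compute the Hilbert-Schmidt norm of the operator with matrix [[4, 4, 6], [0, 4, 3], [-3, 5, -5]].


The Hilbert-Schmidt norm is sqrt(sum of squares of all entries).
Sum of squares = 4^2 + 4^2 + 6^2 + 0^2 + 4^2 + 3^2 + (-3)^2 + 5^2 + (-5)^2
= 16 + 16 + 36 + 0 + 16 + 9 + 9 + 25 + 25 = 152
||T||_HS = sqrt(152) = 12.3288

12.3288


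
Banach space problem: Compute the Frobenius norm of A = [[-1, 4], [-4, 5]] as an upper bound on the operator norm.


||A||_F^2 = sum a_ij^2
= (-1)^2 + 4^2 + (-4)^2 + 5^2
= 1 + 16 + 16 + 25 = 58
||A||_F = sqrt(58) = 7.6158

7.6158


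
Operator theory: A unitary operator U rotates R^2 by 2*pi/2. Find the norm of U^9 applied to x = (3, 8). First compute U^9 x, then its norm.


U is a rotation by theta = 2*pi/2
U^9 = rotation by 9*theta = 18*pi/2 = 2*pi/2 (mod 2*pi)
cos(2*pi/2) = -1.0000, sin(2*pi/2) = 0.0000
U^9 x = (-1.0000 * 3 - 0.0000 * 8, 0.0000 * 3 + -1.0000 * 8)
= (-3.0000, -8.0000)
||U^9 x|| = sqrt((-3.0000)^2 + (-8.0000)^2) = sqrt(73.0000) = 8.5440

8.5440


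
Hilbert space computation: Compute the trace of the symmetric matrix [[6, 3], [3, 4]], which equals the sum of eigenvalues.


For a self-adjoint (symmetric) matrix, the eigenvalues are real.
The sum of eigenvalues equals the trace of the matrix.
trace = 6 + 4 = 10

10


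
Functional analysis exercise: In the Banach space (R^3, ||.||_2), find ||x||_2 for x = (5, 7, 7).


The l^2 norm = (sum |x_i|^2)^(1/2)
Sum of 2th powers = 25 + 49 + 49 = 123
||x||_2 = (123)^(1/2) = 11.0905

11.0905


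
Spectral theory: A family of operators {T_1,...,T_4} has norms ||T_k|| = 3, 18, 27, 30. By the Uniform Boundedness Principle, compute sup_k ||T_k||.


By the Uniform Boundedness Principle, the supremum of norms is finite.
sup_k ||T_k|| = max(3, 18, 27, 30) = 30

30


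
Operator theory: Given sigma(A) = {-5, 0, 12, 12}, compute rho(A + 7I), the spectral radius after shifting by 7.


Spectrum of A + 7I = {2, 7, 19, 19}
Spectral radius = max |lambda| over the shifted spectrum
= max(2, 7, 19, 19) = 19

19


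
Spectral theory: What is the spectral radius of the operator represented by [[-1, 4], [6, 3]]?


For a 2x2 matrix, eigenvalues satisfy lambda^2 - (trace)*lambda + det = 0
trace = -1 + 3 = 2
det = -1*3 - 4*6 = -27
discriminant = 2^2 - 4*(-27) = 112
spectral radius = max |eigenvalue| = 6.2915

6.2915


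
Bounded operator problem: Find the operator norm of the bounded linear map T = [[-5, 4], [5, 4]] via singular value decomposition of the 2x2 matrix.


A^T A = [[50, 0], [0, 32]]
trace(A^T A) = 82, det(A^T A) = 1600
discriminant = 82^2 - 4*1600 = 324
Largest eigenvalue of A^T A = (trace + sqrt(disc))/2 = 50.0000
||T|| = sqrt(50.0000) = 7.0711

7.0711


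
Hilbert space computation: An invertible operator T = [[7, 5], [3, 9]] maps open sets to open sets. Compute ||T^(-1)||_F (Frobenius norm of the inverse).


det(T) = 7*9 - 5*3 = 48
T^(-1) = (1/48) * [[9, -5], [-3, 7]] = [[0.1875, -0.1042], [-0.0625, 0.1458]]
||T^(-1)||_F^2 = 0.1875^2 + (-0.1042)^2 + (-0.0625)^2 + 0.1458^2 = 0.0712
||T^(-1)||_F = sqrt(0.0712) = 0.2668

0.2668


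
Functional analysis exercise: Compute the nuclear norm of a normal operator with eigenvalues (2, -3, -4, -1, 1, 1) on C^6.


For a normal operator, singular values equal |eigenvalues|.
Trace norm = sum |lambda_i| = 2 + 3 + 4 + 1 + 1 + 1
= 12

12


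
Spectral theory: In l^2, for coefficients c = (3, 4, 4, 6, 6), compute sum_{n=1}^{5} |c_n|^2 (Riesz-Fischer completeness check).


sum |c_n|^2 = 3^2 + 4^2 + 4^2 + 6^2 + 6^2
= 9 + 16 + 16 + 36 + 36
= 113

113


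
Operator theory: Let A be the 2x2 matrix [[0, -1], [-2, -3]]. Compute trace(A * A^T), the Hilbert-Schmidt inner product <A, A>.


trace(A * A^T) = sum of squares of all entries
= 0^2 + (-1)^2 + (-2)^2 + (-3)^2
= 0 + 1 + 4 + 9
= 14

14


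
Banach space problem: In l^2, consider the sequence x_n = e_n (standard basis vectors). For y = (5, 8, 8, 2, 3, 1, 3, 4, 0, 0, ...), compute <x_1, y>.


x_1 = e_1 is the standard basis vector with 1 in position 1.
<x_1, y> = y_1 = 5
As n -> infinity, <x_n, y> -> 0, confirming weak convergence of (x_n) to 0.

5


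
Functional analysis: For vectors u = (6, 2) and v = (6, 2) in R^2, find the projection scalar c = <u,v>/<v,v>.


Computing <u,v> = 6*6 + 2*2 = 40
Computing <v,v> = 6^2 + 2^2 = 40
Projection coefficient = 40/40 = 1.0000

1.0000


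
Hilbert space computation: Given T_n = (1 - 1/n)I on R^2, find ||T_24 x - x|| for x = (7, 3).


T_24 x - x = (1 - 1/24)x - x = -x/24
||x|| = sqrt(58) = 7.6158
||T_24 x - x|| = ||x||/24 = 7.6158/24 = 0.3173

0.3173


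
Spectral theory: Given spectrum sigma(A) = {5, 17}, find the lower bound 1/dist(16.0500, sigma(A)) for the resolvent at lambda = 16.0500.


dist(16.0500, {5, 17}) = min(|16.0500 - 5|, |16.0500 - 17|)
= min(11.0500, 0.9500) = 0.9500
Resolvent bound = 1/0.9500 = 1.0526

1.0526


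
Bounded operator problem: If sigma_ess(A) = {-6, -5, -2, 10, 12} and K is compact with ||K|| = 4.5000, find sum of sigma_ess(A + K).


By Weyl's theorem, the essential spectrum is invariant under compact perturbations.
sigma_ess(A + K) = sigma_ess(A) = {-6, -5, -2, 10, 12}
Sum = -6 + -5 + -2 + 10 + 12 = 9

9


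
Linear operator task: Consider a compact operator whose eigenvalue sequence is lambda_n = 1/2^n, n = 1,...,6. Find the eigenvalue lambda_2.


The eigenvalue formula gives lambda_2 = 1/2^2
= 1/4
= 0.2500

0.2500


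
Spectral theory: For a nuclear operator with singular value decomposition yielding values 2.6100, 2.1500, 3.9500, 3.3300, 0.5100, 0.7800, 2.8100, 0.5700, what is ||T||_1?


The nuclear norm is the sum of all singular values.
||T||_1 = 2.6100 + 2.1500 + 3.9500 + 3.3300 + 0.5100 + 0.7800 + 2.8100 + 0.5700
= 16.7100

16.7100


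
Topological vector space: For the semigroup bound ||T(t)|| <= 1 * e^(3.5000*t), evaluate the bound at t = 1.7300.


||T(1.7300)|| <= 1 * exp(3.5000 * 1.7300)
= 1 * exp(6.0550)
= 1 * 426.2389
= 426.2389

426.2389


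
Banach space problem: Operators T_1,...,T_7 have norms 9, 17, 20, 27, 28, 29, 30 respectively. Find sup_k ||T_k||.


By the Uniform Boundedness Principle, the supremum of norms is finite.
sup_k ||T_k|| = max(9, 17, 20, 27, 28, 29, 30) = 30

30


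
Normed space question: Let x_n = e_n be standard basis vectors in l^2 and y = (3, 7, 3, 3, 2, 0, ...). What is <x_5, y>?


x_5 = e_5 is the standard basis vector with 1 in position 5.
<x_5, y> = y_5 = 2
As n -> infinity, <x_n, y> -> 0, confirming weak convergence of (x_n) to 0.

2


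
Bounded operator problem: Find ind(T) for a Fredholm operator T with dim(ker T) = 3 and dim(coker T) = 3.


The Fredholm index is defined as ind(T) = dim(ker T) - dim(coker T)
= 3 - 3
= 0

0


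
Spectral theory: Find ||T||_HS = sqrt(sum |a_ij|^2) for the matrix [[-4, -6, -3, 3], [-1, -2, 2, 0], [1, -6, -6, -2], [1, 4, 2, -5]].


The Hilbert-Schmidt norm is sqrt(sum of squares of all entries).
Sum of squares = (-4)^2 + (-6)^2 + (-3)^2 + 3^2 + (-1)^2 + (-2)^2 + 2^2 + 0^2 + 1^2 + (-6)^2 + (-6)^2 + (-2)^2 + 1^2 + 4^2 + 2^2 + (-5)^2
= 16 + 36 + 9 + 9 + 1 + 4 + 4 + 0 + 1 + 36 + 36 + 4 + 1 + 16 + 4 + 25 = 202
||T||_HS = sqrt(202) = 14.2127

14.2127


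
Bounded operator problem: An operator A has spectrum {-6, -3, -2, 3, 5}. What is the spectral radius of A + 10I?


Spectrum of A + 10I = {4, 7, 8, 13, 15}
Spectral radius = max |lambda| over the shifted spectrum
= max(4, 7, 8, 13, 15) = 15

15


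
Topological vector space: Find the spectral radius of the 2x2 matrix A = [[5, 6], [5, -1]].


For a 2x2 matrix, eigenvalues satisfy lambda^2 - (trace)*lambda + det = 0
trace = 5 + -1 = 4
det = 5*-1 - 6*5 = -35
discriminant = 4^2 - 4*(-35) = 156
spectral radius = max |eigenvalue| = 8.2450

8.2450


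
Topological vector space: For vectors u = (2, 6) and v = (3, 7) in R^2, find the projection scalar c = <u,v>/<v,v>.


Computing <u,v> = 2*3 + 6*7 = 48
Computing <v,v> = 3^2 + 7^2 = 58
Projection coefficient = 48/58 = 0.8276

0.8276


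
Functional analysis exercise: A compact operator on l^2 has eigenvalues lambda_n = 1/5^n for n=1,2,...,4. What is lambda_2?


The eigenvalue formula gives lambda_2 = 1/5^2
= 1/25
= 0.0400

0.0400


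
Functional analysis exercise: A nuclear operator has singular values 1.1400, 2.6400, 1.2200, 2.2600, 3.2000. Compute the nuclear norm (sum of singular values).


The nuclear norm is the sum of all singular values.
||T||_1 = 1.1400 + 2.6400 + 1.2200 + 2.2600 + 3.2000
= 10.4600

10.4600


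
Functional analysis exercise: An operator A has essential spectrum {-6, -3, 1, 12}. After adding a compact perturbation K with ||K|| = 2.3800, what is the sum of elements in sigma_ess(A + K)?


By Weyl's theorem, the essential spectrum is invariant under compact perturbations.
sigma_ess(A + K) = sigma_ess(A) = {-6, -3, 1, 12}
Sum = -6 + -3 + 1 + 12 = 4

4


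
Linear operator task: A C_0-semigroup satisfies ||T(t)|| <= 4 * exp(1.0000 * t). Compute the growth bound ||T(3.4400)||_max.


||T(3.4400)|| <= 4 * exp(1.0000 * 3.4400)
= 4 * exp(3.4400)
= 4 * 31.1870
= 124.7478

124.7478


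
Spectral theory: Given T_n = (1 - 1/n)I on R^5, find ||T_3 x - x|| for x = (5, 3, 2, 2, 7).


T_3 x - x = (1 - 1/3)x - x = -x/3
||x|| = sqrt(91) = 9.5394
||T_3 x - x|| = ||x||/3 = 9.5394/3 = 3.1798

3.1798


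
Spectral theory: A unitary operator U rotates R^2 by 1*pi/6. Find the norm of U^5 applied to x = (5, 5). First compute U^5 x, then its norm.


U is a rotation by theta = 1*pi/6
U^5 = rotation by 5*theta = 5*pi/6
cos(5*pi/6) = -0.8660, sin(5*pi/6) = 0.5000
U^5 x = (-0.8660 * 5 - 0.5000 * 5, 0.5000 * 5 + -0.8660 * 5)
= (-6.8301, -1.8301)
||U^5 x|| = sqrt((-6.8301)^2 + (-1.8301)^2) = sqrt(50.0000) = 7.0711

7.0711


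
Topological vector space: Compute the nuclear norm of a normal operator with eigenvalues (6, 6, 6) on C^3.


For a normal operator, singular values equal |eigenvalues|.
Trace norm = sum |lambda_i| = 6 + 6 + 6
= 18

18


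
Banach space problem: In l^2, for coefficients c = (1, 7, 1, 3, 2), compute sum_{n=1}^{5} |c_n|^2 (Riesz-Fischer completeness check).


sum |c_n|^2 = 1^2 + 7^2 + 1^2 + 3^2 + 2^2
= 1 + 49 + 1 + 9 + 4
= 64

64


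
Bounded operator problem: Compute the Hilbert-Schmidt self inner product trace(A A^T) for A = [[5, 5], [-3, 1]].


trace(A * A^T) = sum of squares of all entries
= 5^2 + 5^2 + (-3)^2 + 1^2
= 25 + 25 + 9 + 1
= 60

60


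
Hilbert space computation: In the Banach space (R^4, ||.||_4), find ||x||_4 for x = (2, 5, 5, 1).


The l^4 norm = (sum |x_i|^4)^(1/4)
Sum of 4th powers = 16 + 625 + 625 + 1 = 1267
||x||_4 = (1267)^(1/4) = 5.9661

5.9661


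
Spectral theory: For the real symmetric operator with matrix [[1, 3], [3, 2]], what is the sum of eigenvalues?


For a self-adjoint (symmetric) matrix, the eigenvalues are real.
The sum of eigenvalues equals the trace of the matrix.
trace = 1 + 2 = 3

3


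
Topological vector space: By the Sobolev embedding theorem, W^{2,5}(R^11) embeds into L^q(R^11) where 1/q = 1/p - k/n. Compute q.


Using the Sobolev embedding formula: 1/q = 1/p - k/n
1/q = 1/5 - 2/11 = 1/55
q = 1/(1/55) = 55

55.0000


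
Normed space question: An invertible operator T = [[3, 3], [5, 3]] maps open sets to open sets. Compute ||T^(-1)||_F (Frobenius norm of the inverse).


det(T) = 3*3 - 3*5 = -6
T^(-1) = (1/-6) * [[3, -3], [-5, 3]] = [[-0.5000, 0.5000], [0.8333, -0.5000]]
||T^(-1)||_F^2 = (-0.5000)^2 + 0.5000^2 + 0.8333^2 + (-0.5000)^2 = 1.4444
||T^(-1)||_F = sqrt(1.4444) = 1.2019

1.2019


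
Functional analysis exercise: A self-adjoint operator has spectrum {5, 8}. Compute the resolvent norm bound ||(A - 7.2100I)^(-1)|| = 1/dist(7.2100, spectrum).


dist(7.2100, {5, 8}) = min(|7.2100 - 5|, |7.2100 - 8|)
= min(2.2100, 0.7900) = 0.7900
Resolvent bound = 1/0.7900 = 1.2658

1.2658


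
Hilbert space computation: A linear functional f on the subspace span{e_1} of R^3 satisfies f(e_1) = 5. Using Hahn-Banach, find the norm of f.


The norm of f is given by ||f|| = sup_{||x||=1} |f(x)|.
On span{e_1}, ||e_1|| = 1, so ||f|| = |f(e_1)| / ||e_1||
= |5| / 1 = 5.0000

5.0000


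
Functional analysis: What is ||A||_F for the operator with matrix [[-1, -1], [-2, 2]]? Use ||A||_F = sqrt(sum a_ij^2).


||A||_F^2 = sum a_ij^2
= (-1)^2 + (-1)^2 + (-2)^2 + 2^2
= 1 + 1 + 4 + 4 = 10
||A||_F = sqrt(10) = 3.1623

3.1623


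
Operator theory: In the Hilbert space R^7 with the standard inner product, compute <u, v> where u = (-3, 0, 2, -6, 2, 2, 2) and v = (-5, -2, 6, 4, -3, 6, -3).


Computing the standard inner product <u, v> = sum u_i * v_i
= -3*-5 + 0*-2 + 2*6 + -6*4 + 2*-3 + 2*6 + 2*-3
= 15 + 0 + 12 + -24 + -6 + 12 + -6
= 3

3


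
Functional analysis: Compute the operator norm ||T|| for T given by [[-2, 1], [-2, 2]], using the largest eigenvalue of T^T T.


A^T A = [[8, -6], [-6, 5]]
trace(A^T A) = 13, det(A^T A) = 4
discriminant = 13^2 - 4*4 = 153
Largest eigenvalue of A^T A = (trace + sqrt(disc))/2 = 12.6847
||T|| = sqrt(12.6847) = 3.5616

3.5616


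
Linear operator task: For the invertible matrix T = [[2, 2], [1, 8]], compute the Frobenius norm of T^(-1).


det(T) = 2*8 - 2*1 = 14
T^(-1) = (1/14) * [[8, -2], [-1, 2]] = [[0.5714, -0.1429], [-0.0714, 0.1429]]
||T^(-1)||_F^2 = 0.5714^2 + (-0.1429)^2 + (-0.0714)^2 + 0.1429^2 = 0.3724
||T^(-1)||_F = sqrt(0.3724) = 0.6103

0.6103


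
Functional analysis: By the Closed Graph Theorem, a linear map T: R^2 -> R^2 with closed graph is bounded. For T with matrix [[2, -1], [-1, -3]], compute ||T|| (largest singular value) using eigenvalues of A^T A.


A^T A = [[5, 1], [1, 10]]
trace(A^T A) = 15, det(A^T A) = 49
discriminant = 15^2 - 4*49 = 29
Largest eigenvalue of A^T A = (trace + sqrt(disc))/2 = 10.1926
||T|| = sqrt(10.1926) = 3.1926

3.1926


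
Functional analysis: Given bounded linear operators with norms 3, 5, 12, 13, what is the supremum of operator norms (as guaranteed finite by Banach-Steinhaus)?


By the Uniform Boundedness Principle, the supremum of norms is finite.
sup_k ||T_k|| = max(3, 5, 12, 13) = 13

13


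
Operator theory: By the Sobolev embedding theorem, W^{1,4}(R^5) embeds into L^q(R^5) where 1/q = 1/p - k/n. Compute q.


Using the Sobolev embedding formula: 1/q = 1/p - k/n
1/q = 1/4 - 1/5 = 1/20
q = 1/(1/20) = 20

20.0000


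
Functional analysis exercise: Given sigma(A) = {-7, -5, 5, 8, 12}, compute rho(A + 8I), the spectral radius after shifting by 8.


Spectrum of A + 8I = {1, 3, 13, 16, 20}
Spectral radius = max |lambda| over the shifted spectrum
= max(1, 3, 13, 16, 20) = 20

20


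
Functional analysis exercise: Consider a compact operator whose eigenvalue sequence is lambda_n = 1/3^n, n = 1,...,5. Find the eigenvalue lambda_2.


The eigenvalue formula gives lambda_2 = 1/3^2
= 1/9
= 0.1111

0.1111


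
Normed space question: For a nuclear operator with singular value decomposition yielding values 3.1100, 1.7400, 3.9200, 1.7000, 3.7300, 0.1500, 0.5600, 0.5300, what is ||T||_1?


The nuclear norm is the sum of all singular values.
||T||_1 = 3.1100 + 1.7400 + 3.9200 + 1.7000 + 3.7300 + 0.1500 + 0.5600 + 0.5300
= 15.4400

15.4400


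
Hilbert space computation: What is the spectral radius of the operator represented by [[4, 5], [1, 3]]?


For a 2x2 matrix, eigenvalues satisfy lambda^2 - (trace)*lambda + det = 0
trace = 4 + 3 = 7
det = 4*3 - 5*1 = 7
discriminant = 7^2 - 4*(7) = 21
spectral radius = max |eigenvalue| = 5.7913

5.7913


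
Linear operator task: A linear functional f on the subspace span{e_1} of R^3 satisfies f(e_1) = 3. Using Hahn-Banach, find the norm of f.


The norm of f is given by ||f|| = sup_{||x||=1} |f(x)|.
On span{e_1}, ||e_1|| = 1, so ||f|| = |f(e_1)| / ||e_1||
= |3| / 1 = 3.0000

3.0000


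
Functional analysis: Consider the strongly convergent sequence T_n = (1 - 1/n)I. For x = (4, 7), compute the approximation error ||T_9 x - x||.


T_9 x - x = (1 - 1/9)x - x = -x/9
||x|| = sqrt(65) = 8.0623
||T_9 x - x|| = ||x||/9 = 8.0623/9 = 0.8958

0.8958


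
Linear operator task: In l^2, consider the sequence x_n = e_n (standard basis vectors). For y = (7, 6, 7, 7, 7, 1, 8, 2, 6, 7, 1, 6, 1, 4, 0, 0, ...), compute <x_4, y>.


x_4 = e_4 is the standard basis vector with 1 in position 4.
<x_4, y> = y_4 = 7
As n -> infinity, <x_n, y> -> 0, confirming weak convergence of (x_n) to 0.

7


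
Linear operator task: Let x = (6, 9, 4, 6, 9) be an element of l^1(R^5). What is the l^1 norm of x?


The l^1 norm equals the sum of absolute values of all components.
||x||_1 = 6 + 9 + 4 + 6 + 9
= 34

34.0000


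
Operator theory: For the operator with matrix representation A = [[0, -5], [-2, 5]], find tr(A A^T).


trace(A * A^T) = sum of squares of all entries
= 0^2 + (-5)^2 + (-2)^2 + 5^2
= 0 + 25 + 4 + 25
= 54

54


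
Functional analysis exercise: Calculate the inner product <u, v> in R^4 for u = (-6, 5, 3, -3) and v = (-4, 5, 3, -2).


Computing the standard inner product <u, v> = sum u_i * v_i
= -6*-4 + 5*5 + 3*3 + -3*-2
= 24 + 25 + 9 + 6
= 64

64


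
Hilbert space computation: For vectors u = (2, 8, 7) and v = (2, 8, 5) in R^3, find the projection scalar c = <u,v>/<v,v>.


Computing <u,v> = 2*2 + 8*8 + 7*5 = 103
Computing <v,v> = 2^2 + 8^2 + 5^2 = 93
Projection coefficient = 103/93 = 1.1075

1.1075


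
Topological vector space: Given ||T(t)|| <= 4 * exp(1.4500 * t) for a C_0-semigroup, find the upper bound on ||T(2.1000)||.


||T(2.1000)|| <= 4 * exp(1.4500 * 2.1000)
= 4 * exp(3.0450)
= 4 * 21.0100
= 84.0401

84.0401


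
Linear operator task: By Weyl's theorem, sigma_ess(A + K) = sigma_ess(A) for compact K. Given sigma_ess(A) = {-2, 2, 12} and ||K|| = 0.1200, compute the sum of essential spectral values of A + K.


By Weyl's theorem, the essential spectrum is invariant under compact perturbations.
sigma_ess(A + K) = sigma_ess(A) = {-2, 2, 12}
Sum = -2 + 2 + 12 = 12

12


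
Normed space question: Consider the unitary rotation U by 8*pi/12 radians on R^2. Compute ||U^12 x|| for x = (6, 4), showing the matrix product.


U is a rotation by theta = 8*pi/12
U^12 = rotation by 12*theta = 96*pi/12 = 0*pi/12 (mod 2*pi)
cos(0*pi/12) = 1.0000, sin(0*pi/12) = 0.0000
U^12 x = (1.0000 * 6 - 0.0000 * 4, 0.0000 * 6 + 1.0000 * 4)
= (6.0000, 4.0000)
||U^12 x|| = sqrt(6.0000^2 + 4.0000^2) = sqrt(52.0000) = 7.2111

7.2111


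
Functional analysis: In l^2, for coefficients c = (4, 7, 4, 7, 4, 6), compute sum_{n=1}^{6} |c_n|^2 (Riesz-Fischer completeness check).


sum |c_n|^2 = 4^2 + 7^2 + 4^2 + 7^2 + 4^2 + 6^2
= 16 + 49 + 16 + 49 + 16 + 36
= 182

182


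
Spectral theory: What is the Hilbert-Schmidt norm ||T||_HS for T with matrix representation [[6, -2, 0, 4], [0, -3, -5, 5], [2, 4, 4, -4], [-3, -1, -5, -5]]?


The Hilbert-Schmidt norm is sqrt(sum of squares of all entries).
Sum of squares = 6^2 + (-2)^2 + 0^2 + 4^2 + 0^2 + (-3)^2 + (-5)^2 + 5^2 + 2^2 + 4^2 + 4^2 + (-4)^2 + (-3)^2 + (-1)^2 + (-5)^2 + (-5)^2
= 36 + 4 + 0 + 16 + 0 + 9 + 25 + 25 + 4 + 16 + 16 + 16 + 9 + 1 + 25 + 25 = 227
||T||_HS = sqrt(227) = 15.0665

15.0665


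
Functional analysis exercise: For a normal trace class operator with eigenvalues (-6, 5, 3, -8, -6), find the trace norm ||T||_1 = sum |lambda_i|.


For a normal operator, singular values equal |eigenvalues|.
Trace norm = sum |lambda_i| = 6 + 5 + 3 + 8 + 6
= 28

28


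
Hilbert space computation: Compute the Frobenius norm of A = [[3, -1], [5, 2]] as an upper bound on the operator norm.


||A||_F^2 = sum a_ij^2
= 3^2 + (-1)^2 + 5^2 + 2^2
= 9 + 1 + 25 + 4 = 39
||A||_F = sqrt(39) = 6.2450

6.2450


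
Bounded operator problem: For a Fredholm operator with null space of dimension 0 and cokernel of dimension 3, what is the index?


The Fredholm index is defined as ind(T) = dim(ker T) - dim(coker T)
= 0 - 3
= -3

-3


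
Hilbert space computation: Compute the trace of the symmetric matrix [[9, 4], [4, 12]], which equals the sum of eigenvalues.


For a self-adjoint (symmetric) matrix, the eigenvalues are real.
The sum of eigenvalues equals the trace of the matrix.
trace = 9 + 12 = 21

21


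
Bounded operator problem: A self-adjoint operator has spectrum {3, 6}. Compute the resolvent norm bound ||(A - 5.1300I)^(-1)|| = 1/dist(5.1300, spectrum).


dist(5.1300, {3, 6}) = min(|5.1300 - 3|, |5.1300 - 6|)
= min(2.1300, 0.8700) = 0.8700
Resolvent bound = 1/0.8700 = 1.1494

1.1494


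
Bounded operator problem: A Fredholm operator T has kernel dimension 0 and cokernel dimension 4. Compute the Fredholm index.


The Fredholm index is defined as ind(T) = dim(ker T) - dim(coker T)
= 0 - 4
= -4

-4


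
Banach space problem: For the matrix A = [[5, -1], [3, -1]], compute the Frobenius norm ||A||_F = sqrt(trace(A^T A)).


||A||_F^2 = sum a_ij^2
= 5^2 + (-1)^2 + 3^2 + (-1)^2
= 25 + 1 + 9 + 1 = 36
||A||_F = sqrt(36) = 6.0000

6.0000


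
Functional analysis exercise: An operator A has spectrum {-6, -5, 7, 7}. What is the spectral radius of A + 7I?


Spectrum of A + 7I = {1, 2, 14, 14}
Spectral radius = max |lambda| over the shifted spectrum
= max(1, 2, 14, 14) = 14

14


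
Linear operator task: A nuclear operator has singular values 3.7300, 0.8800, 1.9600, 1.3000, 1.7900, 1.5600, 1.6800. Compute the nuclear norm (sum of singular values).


The nuclear norm is the sum of all singular values.
||T||_1 = 3.7300 + 0.8800 + 1.9600 + 1.3000 + 1.7900 + 1.5600 + 1.6800
= 12.9000

12.9000


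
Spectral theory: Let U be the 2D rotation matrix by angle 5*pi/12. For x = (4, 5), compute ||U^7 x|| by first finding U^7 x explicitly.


U is a rotation by theta = 5*pi/12
U^7 = rotation by 7*theta = 35*pi/12 = 11*pi/12 (mod 2*pi)
cos(11*pi/12) = -0.9659, sin(11*pi/12) = 0.2588
U^7 x = (-0.9659 * 4 - 0.2588 * 5, 0.2588 * 4 + -0.9659 * 5)
= (-5.1578, -3.7944)
||U^7 x|| = sqrt((-5.1578)^2 + (-3.7944)^2) = sqrt(41.0000) = 6.4031

6.4031


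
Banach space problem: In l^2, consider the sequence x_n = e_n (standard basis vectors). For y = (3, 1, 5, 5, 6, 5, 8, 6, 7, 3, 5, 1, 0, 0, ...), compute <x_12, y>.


x_12 = e_12 is the standard basis vector with 1 in position 12.
<x_12, y> = y_12 = 1
As n -> infinity, <x_n, y> -> 0, confirming weak convergence of (x_n) to 0.

1


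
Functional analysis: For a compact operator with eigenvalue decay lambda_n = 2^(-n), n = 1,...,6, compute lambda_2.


The eigenvalue formula gives lambda_2 = 1/2^2
= 1/4
= 0.2500

0.2500


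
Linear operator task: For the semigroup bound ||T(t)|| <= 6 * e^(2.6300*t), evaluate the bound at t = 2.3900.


||T(2.3900)|| <= 6 * exp(2.6300 * 2.3900)
= 6 * exp(6.2857)
= 6 * 536.8399
= 3221.0397

3221.0397


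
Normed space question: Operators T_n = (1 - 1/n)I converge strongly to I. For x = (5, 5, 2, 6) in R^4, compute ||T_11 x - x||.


T_11 x - x = (1 - 1/11)x - x = -x/11
||x|| = sqrt(90) = 9.4868
||T_11 x - x|| = ||x||/11 = 9.4868/11 = 0.8624

0.8624


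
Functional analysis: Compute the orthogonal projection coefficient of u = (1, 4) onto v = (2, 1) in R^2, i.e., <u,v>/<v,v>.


Computing <u,v> = 1*2 + 4*1 = 6
Computing <v,v> = 2^2 + 1^2 = 5
Projection coefficient = 6/5 = 1.2000

1.2000


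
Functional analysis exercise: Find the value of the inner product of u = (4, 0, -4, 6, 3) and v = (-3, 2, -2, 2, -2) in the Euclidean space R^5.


Computing the standard inner product <u, v> = sum u_i * v_i
= 4*-3 + 0*2 + -4*-2 + 6*2 + 3*-2
= -12 + 0 + 8 + 12 + -6
= 2

2


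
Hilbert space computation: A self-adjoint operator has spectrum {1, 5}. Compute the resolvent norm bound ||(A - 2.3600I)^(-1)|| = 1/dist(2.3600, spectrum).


dist(2.3600, {1, 5}) = min(|2.3600 - 1|, |2.3600 - 5|)
= min(1.3600, 2.6400) = 1.3600
Resolvent bound = 1/1.3600 = 0.7353

0.7353


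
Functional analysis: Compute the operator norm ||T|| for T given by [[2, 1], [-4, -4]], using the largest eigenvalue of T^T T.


A^T A = [[20, 18], [18, 17]]
trace(A^T A) = 37, det(A^T A) = 16
discriminant = 37^2 - 4*16 = 1305
Largest eigenvalue of A^T A = (trace + sqrt(disc))/2 = 36.5624
||T|| = sqrt(36.5624) = 6.0467

6.0467


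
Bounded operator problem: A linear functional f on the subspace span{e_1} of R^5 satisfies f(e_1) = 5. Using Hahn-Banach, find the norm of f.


The norm of f is given by ||f|| = sup_{||x||=1} |f(x)|.
On span{e_1}, ||e_1|| = 1, so ||f|| = |f(e_1)| / ||e_1||
= |5| / 1 = 5.0000

5.0000


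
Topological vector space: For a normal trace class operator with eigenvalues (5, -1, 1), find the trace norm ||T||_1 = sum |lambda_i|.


For a normal operator, singular values equal |eigenvalues|.
Trace norm = sum |lambda_i| = 5 + 1 + 1
= 7

7
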